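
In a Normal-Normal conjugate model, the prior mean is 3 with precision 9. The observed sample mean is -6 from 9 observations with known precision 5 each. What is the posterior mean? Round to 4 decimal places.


Posterior precision = tau0 + n*tau = 9 + 9*5 = 54
Posterior mean = (tau0*mu0 + n*tau*xbar) / posterior_precision
= (9*3 + 9*5*-6) / 54
= -243 / 54 = -4.5

-4.5


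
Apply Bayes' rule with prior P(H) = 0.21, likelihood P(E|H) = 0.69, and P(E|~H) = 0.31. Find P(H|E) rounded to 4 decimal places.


Step 1: Compute marginal P(E) = P(E|H)P(H) + P(E|~H)P(~H)
= 0.69*0.21 + 0.31*0.79 = 0.3898
Step 2: P(H|E) = P(E|H)P(H)/P(E) = 0.1449/0.3898
= 0.3717

0.3717


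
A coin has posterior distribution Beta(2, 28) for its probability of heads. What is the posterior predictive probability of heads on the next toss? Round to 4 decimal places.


Posterior predictive = E[theta] = alpha/(alpha+beta)
= 2/30
= 0.0667

0.0667


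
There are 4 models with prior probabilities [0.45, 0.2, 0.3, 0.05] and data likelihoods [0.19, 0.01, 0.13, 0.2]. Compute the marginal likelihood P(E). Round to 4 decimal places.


P(E) = sum over models of P(M_i) * P(E|M_i)
= 0.45*0.19 + 0.2*0.01 + 0.3*0.13 + 0.05*0.2
= 0.1365

0.1365


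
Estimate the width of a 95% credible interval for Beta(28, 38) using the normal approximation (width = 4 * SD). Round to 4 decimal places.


For Beta(a,b): Var = ab/((a+b)^2(a+b+1))
Var = 0.0036, SD = 0.0604
Approximate 95% CI width = 4 * 0.0604 = 0.2415

0.2415


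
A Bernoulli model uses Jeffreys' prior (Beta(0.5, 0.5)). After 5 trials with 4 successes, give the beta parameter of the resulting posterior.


Posterior = Beta(prior_alpha + successes, prior_beta + failures)
= Beta(0.5 + 4, 0.5 + 1)
Posterior beta = 0.5 + (n - k) = 0.5 + 1 = 1.5

1.5


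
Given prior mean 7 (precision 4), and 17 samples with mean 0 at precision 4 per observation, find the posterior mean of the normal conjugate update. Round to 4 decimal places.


The posterior mean is a precision-weighted average of prior and data.
Post. prec. = 4 + 68 = 72
Post. mean = (28 + 0)/72 = 28/72 = 0.3889

0.3889


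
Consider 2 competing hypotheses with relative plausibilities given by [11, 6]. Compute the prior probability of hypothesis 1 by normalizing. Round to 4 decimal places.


Sum of weights = 11 + 6 = 17
Normalized prior for H1 = 11 / 17
= 0.6471

0.6471


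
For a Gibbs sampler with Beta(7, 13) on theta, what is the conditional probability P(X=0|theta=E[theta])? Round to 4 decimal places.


E[theta] = 7/(7+13) = 0.35
P(X=0|theta) = 1 - theta = 0.65

0.65


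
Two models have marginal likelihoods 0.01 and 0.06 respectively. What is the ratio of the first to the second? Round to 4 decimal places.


Evidence ratio = 0.01 / 0.06
= 0.1667

0.1667


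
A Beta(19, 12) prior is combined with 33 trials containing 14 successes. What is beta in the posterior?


In conjugate updating:
beta_posterior = beta_prior + (n - k)
= 12 + (33 - 14)
= 12 + 19 = 31

31


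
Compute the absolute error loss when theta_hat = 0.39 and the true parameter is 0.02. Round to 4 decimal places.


L = |theta_hat - theta_true|
= |0.39 - 0.02| = 0.37

0.37


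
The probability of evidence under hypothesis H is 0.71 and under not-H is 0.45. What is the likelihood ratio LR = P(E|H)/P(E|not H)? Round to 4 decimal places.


LR = 0.71 / 0.45
= 1.5778

1.5778


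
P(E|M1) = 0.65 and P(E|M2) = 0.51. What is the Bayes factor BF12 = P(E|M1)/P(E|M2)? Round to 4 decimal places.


Bayes factor BF12 = P(E|M1) / P(E|M2)
= 0.65 / 0.51
= 1.2745

1.2745


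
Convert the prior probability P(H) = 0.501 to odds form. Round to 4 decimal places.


P(not H) = 1 - 0.501 = 0.499
Odds = 0.501 / 0.499 = 1.004

1.004


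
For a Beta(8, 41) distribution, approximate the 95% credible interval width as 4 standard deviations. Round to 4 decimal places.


Variance of Beta(a,b) = ab / ((a+b)^2 * (a+b+1))
= 8*41 / ((49)^2 * 50)
= 0.0027
SD = sqrt(0.0027) = 0.0523
Width = 4 * SD = 0.2091

0.2091


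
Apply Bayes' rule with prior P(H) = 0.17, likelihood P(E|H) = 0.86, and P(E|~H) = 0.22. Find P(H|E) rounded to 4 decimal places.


Step 1: Compute marginal P(E) = P(E|H)P(H) + P(E|~H)P(~H)
= 0.86*0.17 + 0.22*0.83 = 0.3288
Step 2: P(H|E) = P(E|H)P(H)/P(E) = 0.1462/0.3288
= 0.4446

0.4446


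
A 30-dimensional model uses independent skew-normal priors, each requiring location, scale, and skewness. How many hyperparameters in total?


Per parameter: 3 (location, scale, and skewness).
Total = 30 * 3 = 90

90


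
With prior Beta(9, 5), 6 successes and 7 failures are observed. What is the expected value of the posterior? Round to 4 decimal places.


Posterior = Beta(15, 12)
E[theta] = alpha/(alpha+beta)
= 15/27 = 0.5556

0.5556


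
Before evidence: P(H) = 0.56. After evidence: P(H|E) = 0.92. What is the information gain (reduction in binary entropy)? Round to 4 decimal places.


Prior entropy = 0.9896
Posterior entropy = 0.4022
Information gain = 0.9896 - 0.4022 = 0.5874

0.5874


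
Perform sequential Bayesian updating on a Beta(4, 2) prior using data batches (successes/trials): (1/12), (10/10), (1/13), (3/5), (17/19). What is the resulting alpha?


Accumulate successes: 32
Posterior alpha = prior alpha + sum of successes
= 4 + 32 = 36

36


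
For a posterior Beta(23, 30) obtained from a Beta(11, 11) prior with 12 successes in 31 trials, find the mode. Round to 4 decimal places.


Mode = (alpha - 1) / (alpha + beta - 2)
= 22 / 51
= 0.4314

0.4314


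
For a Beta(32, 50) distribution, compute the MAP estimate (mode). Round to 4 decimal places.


MAP = mode = (a-1)/(a+b-2)
= (32-1)/(32+50-2)
= 31/80 = 0.3875

0.3875


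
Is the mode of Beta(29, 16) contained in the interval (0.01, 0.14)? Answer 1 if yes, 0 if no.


Mode = (a-1)/(a+b-2) = 28/43 = 0.6512
Interval: (0.01, 0.14)
Contains mode? 0

0


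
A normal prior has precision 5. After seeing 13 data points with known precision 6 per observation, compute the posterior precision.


In the conjugate normal model, precisions add:
tau_posterior = tau_prior + n * tau_data
= 5 + 13*6 = 83

83


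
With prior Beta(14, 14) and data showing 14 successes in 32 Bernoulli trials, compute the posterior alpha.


Conjugate update: alpha_posterior = alpha_prior + k
= 14 + 14 = 28

28


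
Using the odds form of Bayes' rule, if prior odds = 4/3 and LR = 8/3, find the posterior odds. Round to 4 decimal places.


Bayes' rule in odds form: posterior odds = prior odds * LR
= (4 * 8) / (3 * 3)
= 32/9 = 3.5556

3.5556


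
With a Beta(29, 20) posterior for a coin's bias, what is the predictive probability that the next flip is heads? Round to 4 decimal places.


The predictive probability equals the posterior mean.
P(next = heads) = alpha / (alpha + beta)
= 29 / 49 = 0.5918

0.5918


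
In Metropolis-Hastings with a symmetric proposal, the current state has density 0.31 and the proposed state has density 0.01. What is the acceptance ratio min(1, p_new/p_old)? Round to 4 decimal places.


Ratio = p_new / p_old = 0.01 / 0.31 = 0.0323
Acceptance = min(1, 0.0323) = 0.0323

0.0323


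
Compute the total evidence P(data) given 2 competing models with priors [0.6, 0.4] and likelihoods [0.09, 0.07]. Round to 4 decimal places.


Marginal likelihood = sum P(model_i) * P(data|model_i)
Model 1: 0.6 * 0.09 = 0.054
Model 2: 0.4 * 0.07 = 0.028
Total = 0.082

0.082


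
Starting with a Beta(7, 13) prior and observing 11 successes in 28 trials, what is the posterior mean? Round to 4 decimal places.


Posterior parameters: alpha = 7 + 11 = 18
beta = 13 + 17 = 30
Posterior mean = alpha / (alpha + beta) = 18 / 48
= 0.375

0.375


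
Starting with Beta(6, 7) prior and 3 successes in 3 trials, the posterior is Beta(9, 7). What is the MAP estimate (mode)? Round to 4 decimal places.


The mode of Beta(a, b) when a > 1 and b > 1 is (a-1)/(a+b-2)
= (9 - 1) / (9 + 7 - 2)
= 8 / 14
= 0.5714

0.5714


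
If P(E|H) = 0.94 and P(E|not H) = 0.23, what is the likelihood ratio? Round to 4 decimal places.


Likelihood ratio = P(E|H) / P(E|not H)
= 0.94 / 0.23
= 4.087

4.087


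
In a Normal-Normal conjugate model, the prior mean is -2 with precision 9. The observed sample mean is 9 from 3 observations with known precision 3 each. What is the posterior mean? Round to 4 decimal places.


Posterior precision = tau0 + n*tau = 9 + 3*3 = 18
Posterior mean = (tau0*mu0 + n*tau*xbar) / posterior_precision
= (9*-2 + 3*3*9) / 18
= 63 / 18 = 3.5

3.5


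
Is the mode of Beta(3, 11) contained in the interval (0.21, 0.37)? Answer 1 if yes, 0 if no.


Mode = (a-1)/(a+b-2) = 2/12 = 0.1667
Interval: (0.21, 0.37)
Contains mode? 0

0


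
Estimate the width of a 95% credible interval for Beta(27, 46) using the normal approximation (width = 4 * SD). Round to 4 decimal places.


For Beta(a,b): Var = ab/((a+b)^2(a+b+1))
Var = 0.0031, SD = 0.0561
Approximate 95% CI width = 4 * 0.0561 = 0.2245

0.2245


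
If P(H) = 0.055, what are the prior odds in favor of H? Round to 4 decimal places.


Prior odds = P(H) / (1 - P(H))
= 0.055 / 0.945
= 0.0582

0.0582


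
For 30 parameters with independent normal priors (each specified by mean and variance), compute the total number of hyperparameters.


A normal prior has 2 hyperparameters per parameter.
Total = 30 * 2 = 60

60


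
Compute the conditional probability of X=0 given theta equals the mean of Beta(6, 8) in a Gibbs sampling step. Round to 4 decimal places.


Mean of Beta(6, 8) = 0.4286
P(X=0 | theta=0.4286) = 0.5714

0.5714


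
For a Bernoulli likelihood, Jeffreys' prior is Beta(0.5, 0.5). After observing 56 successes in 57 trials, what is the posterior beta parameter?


Jeffreys' prior for Bernoulli is Beta(0.5, 0.5).
Posterior is Beta(0.5 + k, 0.5 + n - k).
Posterior beta = 0.5 + (n - k) = 0.5 + 1 = 1.5

1.5


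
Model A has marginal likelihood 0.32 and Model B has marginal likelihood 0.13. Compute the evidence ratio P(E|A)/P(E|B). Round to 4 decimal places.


Evidence ratio = P(E|A) / P(E|B)
= 0.32 / 0.13
= 2.4615

2.4615


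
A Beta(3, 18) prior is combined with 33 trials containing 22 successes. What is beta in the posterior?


In conjugate updating:
beta_posterior = beta_prior + (n - k)
= 18 + (33 - 22)
= 18 + 11 = 29

29


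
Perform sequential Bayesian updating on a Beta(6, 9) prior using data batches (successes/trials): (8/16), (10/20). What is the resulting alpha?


Accumulate successes: 18
Posterior alpha = prior alpha + sum of successes
= 6 + 18 = 24

24


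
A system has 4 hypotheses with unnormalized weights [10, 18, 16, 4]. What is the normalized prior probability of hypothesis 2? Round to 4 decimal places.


The normalized prior is the weight divided by the total.
Total weight = 48
P(H2) = 18 / 48 = 0.375

0.375


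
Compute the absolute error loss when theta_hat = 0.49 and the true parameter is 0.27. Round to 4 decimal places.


L = |theta_hat - theta_true|
= |0.49 - 0.27| = 0.22

0.22


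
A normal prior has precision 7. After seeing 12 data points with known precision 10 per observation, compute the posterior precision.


In the conjugate normal model, precisions add:
tau_posterior = tau_prior + n * tau_data
= 7 + 12*10 = 127

127


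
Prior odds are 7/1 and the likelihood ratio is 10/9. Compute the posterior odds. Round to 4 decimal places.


Posterior odds = prior odds * likelihood ratio
= (7/1) * (10/9)
= 70 / 9
= 7.7778

7.7778


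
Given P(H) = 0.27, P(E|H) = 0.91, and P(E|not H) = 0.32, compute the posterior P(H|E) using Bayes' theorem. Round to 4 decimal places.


By Bayes' theorem: P(H|E) = P(E|H)*P(H) / P(E)
P(E) = P(E|H)*P(H) + P(E|not H)*P(not H)
P(E) = 0.91*0.27 + 0.32*0.73 = 0.4793
P(H|E) = 0.91*0.27 / 0.4793 = 0.5126

0.5126


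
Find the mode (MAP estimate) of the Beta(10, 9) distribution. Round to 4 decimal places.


For Beta(a,b) with a,b > 1:
Mode = (a-1)/(a+b-2) = (10-1)/(19-2)
= 9/17 = 0.5294

0.5294


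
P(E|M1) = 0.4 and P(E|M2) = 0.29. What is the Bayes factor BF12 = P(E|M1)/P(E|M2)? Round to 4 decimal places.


Bayes factor BF12 = P(E|M1) / P(E|M2)
= 0.4 / 0.29
= 1.3793

1.3793


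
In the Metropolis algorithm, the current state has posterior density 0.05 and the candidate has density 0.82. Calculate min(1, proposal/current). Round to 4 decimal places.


Ratio = 0.82/0.05 = 16.4
Acceptance probability = min(1, 16.4)
= 1.0

1.0


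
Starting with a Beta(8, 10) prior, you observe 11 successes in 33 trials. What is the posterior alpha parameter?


For a Beta-Binomial conjugate model:
Posterior alpha = prior alpha + number of successes
= 8 + 11 = 19

19


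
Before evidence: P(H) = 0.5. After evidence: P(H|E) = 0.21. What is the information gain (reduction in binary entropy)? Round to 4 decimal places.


Prior entropy = 1.0
Posterior entropy = 0.7415
Information gain = 1.0 - 0.7415 = 0.2585

0.2585


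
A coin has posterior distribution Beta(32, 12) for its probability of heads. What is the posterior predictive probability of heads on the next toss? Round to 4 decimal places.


Posterior predictive = E[theta] = alpha/(alpha+beta)
= 32/44
= 0.7273

0.7273


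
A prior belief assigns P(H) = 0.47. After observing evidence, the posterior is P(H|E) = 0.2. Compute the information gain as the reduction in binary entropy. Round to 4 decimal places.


H(prior) = -0.47*log2(0.47) - 0.53*log2(0.53)
= 0.9974
H(post) = -0.2*log2(0.2) - 0.8*log2(0.8)
= 0.7219
IG = 0.9974 - 0.7219 = 0.2755

0.2755


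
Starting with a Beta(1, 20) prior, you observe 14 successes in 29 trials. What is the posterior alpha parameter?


For a Beta-Binomial conjugate model:
Posterior alpha = prior alpha + number of successes
= 1 + 14 = 15

15


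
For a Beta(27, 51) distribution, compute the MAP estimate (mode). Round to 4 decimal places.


MAP = mode = (a-1)/(a+b-2)
= (27-1)/(27+51-2)
= 26/76 = 0.3421

0.3421


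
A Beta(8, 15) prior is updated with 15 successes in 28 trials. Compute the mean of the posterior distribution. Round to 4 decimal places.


After update: Beta(23, 28)
Mean = 23 / (23 + 28) = 23 / 51
= 0.451

0.451


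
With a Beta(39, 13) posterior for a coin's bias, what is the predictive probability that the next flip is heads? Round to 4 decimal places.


The predictive probability equals the posterior mean.
P(next = heads) = alpha / (alpha + beta)
= 39 / 52 = 0.75

0.75


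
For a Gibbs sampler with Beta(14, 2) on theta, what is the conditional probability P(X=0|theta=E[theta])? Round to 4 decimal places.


E[theta] = 14/(14+2) = 0.875
P(X=0|theta) = 1 - theta = 0.125

0.125


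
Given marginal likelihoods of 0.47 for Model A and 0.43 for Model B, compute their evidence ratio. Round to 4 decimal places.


Ratio = ML(A) / ML(B) = 0.47/0.43
= 1.093

1.093


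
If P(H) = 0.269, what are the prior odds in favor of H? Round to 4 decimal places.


Prior odds = P(H) / (1 - P(H))
= 0.269 / 0.731
= 0.368

0.368


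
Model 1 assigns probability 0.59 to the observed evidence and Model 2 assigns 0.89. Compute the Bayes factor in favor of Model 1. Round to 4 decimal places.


BF = P(data|M1) / P(data|M2)
= 0.59 / 0.89 = 0.6629

0.6629


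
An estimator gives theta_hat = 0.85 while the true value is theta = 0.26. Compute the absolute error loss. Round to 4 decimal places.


The absolute error loss is |theta_hat - theta|
= |0.85 - 0.26|
= 0.59

0.59


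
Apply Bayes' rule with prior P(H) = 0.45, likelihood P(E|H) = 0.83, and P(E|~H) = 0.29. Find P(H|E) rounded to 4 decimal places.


Step 1: Compute marginal P(E) = P(E|H)P(H) + P(E|~H)P(~H)
= 0.83*0.45 + 0.29*0.55 = 0.533
Step 2: P(H|E) = P(E|H)P(H)/P(E) = 0.3735/0.533
= 0.7008

0.7008


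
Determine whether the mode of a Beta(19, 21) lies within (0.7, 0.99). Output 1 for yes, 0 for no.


First find the mode: (a-1)/(a+b-2) = 0.4737
Is 0.4737 in (0.7, 0.99)? 0

0


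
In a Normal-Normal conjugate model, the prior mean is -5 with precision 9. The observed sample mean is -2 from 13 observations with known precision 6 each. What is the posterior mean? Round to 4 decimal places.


Posterior precision = tau0 + n*tau = 9 + 13*6 = 87
Posterior mean = (tau0*mu0 + n*tau*xbar) / posterior_precision
= (9*-5 + 13*6*-2) / 87
= -201 / 87 = -2.3103

-2.3103


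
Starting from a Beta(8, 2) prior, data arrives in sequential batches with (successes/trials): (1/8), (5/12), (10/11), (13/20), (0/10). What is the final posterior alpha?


In sequential Bayesian updating, we sum all successes.
Total successes = 29
Final alpha = 8 + 29 = 37

37


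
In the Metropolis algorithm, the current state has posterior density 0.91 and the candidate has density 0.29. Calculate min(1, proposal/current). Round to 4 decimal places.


Ratio = 0.29/0.91 = 0.3187
Acceptance probability = min(1, 0.3187)
= 0.3187

0.3187


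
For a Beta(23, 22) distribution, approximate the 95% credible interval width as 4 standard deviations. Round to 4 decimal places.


Variance of Beta(a,b) = ab / ((a+b)^2 * (a+b+1))
= 23*22 / ((45)^2 * 46)
= 0.0054
SD = sqrt(0.0054) = 0.0737
Width = 4 * SD = 0.2948

0.2948


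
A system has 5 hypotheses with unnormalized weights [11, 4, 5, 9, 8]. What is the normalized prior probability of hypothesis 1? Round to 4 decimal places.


The normalized prior is the weight divided by the total.
Total weight = 37
P(H1) = 11 / 37 = 0.2973

0.2973


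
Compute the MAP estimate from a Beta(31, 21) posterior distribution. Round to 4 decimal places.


MAP = mode of Beta distribution
= (alpha - 1)/(alpha + beta - 2)
= (31-1)/(31+21-2)
= 30/50 = 0.6

0.6


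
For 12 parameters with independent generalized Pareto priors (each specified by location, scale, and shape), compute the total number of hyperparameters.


A generalized Pareto prior has 3 hyperparameters per parameter.
Total = 12 * 3 = 36

36


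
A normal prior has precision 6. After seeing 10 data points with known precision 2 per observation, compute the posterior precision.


In the conjugate normal model, precisions add:
tau_posterior = tau_prior + n * tau_data
= 6 + 10*2 = 26

26


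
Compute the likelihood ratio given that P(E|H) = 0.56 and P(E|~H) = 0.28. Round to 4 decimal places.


LR = P(E|H) / P(E|~H)
= 0.56 / 0.28 = 2.0

2.0


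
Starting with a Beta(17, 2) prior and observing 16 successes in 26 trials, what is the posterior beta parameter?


Posterior beta = prior beta + failures
Failures = 26 - 16 = 10
beta_post = 2 + 10 = 12

12


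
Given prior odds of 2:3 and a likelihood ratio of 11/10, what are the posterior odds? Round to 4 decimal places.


Posterior odds = prior odds * LR
Prior odds = 2/3 = 0.6667
LR = 11/10 = 1.1
Posterior odds = 0.6667 * 1.1 = 0.7333

0.7333


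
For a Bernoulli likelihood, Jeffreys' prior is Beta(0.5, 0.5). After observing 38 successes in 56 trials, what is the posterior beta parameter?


Jeffreys' prior for Bernoulli is Beta(0.5, 0.5).
Posterior is Beta(0.5 + k, 0.5 + n - k).
Posterior beta = 0.5 + (n - k) = 0.5 + 18 = 18.5

18.5


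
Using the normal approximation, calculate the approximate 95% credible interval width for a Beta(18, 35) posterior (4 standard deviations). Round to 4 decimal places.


Var(Beta) = 18*35/(53^2 * 54) = 0.0042
SD = 0.0644
Width ~ 4*SD = 0.2578

0.2578


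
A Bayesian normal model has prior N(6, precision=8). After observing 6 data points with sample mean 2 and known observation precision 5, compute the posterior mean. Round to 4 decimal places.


Posterior mean = (prior_precision * prior_mean + n * data_precision * data_mean) / (prior_precision + n * data_precision)
Numerator = 8*6 + 6*5*2 = 108
Denominator = 8 + 6*5 = 38
Posterior mean = 2.8421

2.8421


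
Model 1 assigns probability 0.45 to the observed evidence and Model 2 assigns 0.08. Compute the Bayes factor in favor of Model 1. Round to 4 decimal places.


BF = P(data|M1) / P(data|M2)
= 0.45 / 0.08 = 5.625

5.625


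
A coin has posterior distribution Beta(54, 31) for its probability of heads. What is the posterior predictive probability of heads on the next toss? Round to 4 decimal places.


Posterior predictive = E[theta] = alpha/(alpha+beta)
= 54/85
= 0.6353

0.6353


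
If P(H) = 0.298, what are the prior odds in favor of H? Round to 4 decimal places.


Prior odds = P(H) / (1 - P(H))
= 0.298 / 0.702
= 0.4245

0.4245


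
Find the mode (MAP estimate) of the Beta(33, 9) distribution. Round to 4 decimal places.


For Beta(a,b) with a,b > 1:
Mode = (a-1)/(a+b-2) = (33-1)/(42-2)
= 32/40 = 0.8

0.8


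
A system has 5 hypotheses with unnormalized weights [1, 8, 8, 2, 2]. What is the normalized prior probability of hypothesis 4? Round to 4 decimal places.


The normalized prior is the weight divided by the total.
Total weight = 21
P(H4) = 2 / 21 = 0.0952

0.0952


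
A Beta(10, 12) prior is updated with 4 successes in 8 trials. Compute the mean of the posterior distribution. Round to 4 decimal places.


After update: Beta(14, 16)
Mean = 14 / (14 + 16) = 14 / 30
= 0.4667

0.4667


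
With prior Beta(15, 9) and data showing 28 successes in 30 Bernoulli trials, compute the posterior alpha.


Conjugate update: alpha_posterior = alpha_prior + k
= 15 + 28 = 43

43


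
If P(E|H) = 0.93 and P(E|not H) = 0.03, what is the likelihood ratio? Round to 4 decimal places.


Likelihood ratio = P(E|H) / P(E|not H)
= 0.93 / 0.03
= 31.0

31.0


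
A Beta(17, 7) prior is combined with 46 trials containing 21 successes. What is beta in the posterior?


In conjugate updating:
beta_posterior = beta_prior + (n - k)
= 7 + (46 - 21)
= 7 + 25 = 32

32


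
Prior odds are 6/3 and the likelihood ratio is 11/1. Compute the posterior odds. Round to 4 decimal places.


Posterior odds = prior odds * likelihood ratio
= (6/3) * (11/1)
= 66 / 3
= 22.0

22.0


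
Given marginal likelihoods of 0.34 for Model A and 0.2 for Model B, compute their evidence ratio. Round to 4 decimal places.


Ratio = ML(A) / ML(B) = 0.34/0.2
= 1.7

1.7


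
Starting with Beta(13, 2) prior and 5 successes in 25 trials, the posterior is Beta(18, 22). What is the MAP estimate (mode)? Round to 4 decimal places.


The mode of Beta(a, b) when a > 1 and b > 1 is (a-1)/(a+b-2)
= (18 - 1) / (18 + 22 - 2)
= 17 / 38
= 0.4474

0.4474


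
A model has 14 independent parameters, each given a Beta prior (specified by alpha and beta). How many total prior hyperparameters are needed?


Each Beta prior needs 2 hyperparameters (alpha and beta).
Total = 2 * 14 = 28

28


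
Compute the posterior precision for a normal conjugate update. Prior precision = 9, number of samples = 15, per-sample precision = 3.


tau_post = tau_0 + n * tau
= 9 + 15 * 3 = 54

54


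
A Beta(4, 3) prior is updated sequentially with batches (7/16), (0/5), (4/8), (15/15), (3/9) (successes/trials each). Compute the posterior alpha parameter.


Sequential conjugate updating is equivalent to a single batch update.
Total successes across all batches = 29
alpha_posterior = alpha_prior + total_successes = 4 + 29
= 33

33


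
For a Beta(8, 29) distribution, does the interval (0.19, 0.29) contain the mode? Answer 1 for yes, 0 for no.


Mode of Beta(a,b) = (a-1)/(a+b-2)
= (8-1)/(8+29-2) = 0.2
Check: 0.19 <= 0.2 <= 0.29?
Result: 1

1


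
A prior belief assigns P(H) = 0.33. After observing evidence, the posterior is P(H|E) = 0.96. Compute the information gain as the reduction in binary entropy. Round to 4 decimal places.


H(prior) = -0.33*log2(0.33) - 0.67*log2(0.67)
= 0.9149
H(post) = -0.96*log2(0.96) - 0.04*log2(0.04)
= 0.2423
IG = 0.9149 - 0.2423 = 0.6726

0.6726


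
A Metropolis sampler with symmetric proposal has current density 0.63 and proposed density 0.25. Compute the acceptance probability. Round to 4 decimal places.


For symmetric proposals, acceptance = min(1, pi(x*)/pi(x))
= min(1, 0.25/0.63)
= min(1, 0.3968) = 0.3968

0.3968


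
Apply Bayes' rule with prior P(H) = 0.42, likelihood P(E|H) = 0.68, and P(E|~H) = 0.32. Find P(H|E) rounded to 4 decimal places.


Step 1: Compute marginal P(E) = P(E|H)P(H) + P(E|~H)P(~H)
= 0.68*0.42 + 0.32*0.58 = 0.4712
Step 2: P(H|E) = P(E|H)P(H)/P(E) = 0.2856/0.4712
= 0.6061

0.6061


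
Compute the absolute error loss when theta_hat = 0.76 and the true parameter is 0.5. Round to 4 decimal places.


L = |theta_hat - theta_true|
= |0.76 - 0.5| = 0.26

0.26


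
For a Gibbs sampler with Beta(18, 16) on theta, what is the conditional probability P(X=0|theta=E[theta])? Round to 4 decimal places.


E[theta] = 18/(18+16) = 0.5294
P(X=0|theta) = 1 - theta = 0.4706

0.4706


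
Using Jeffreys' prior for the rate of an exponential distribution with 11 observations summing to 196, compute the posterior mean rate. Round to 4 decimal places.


Jeffreys' prior leads to posterior Gamma(11, 196).
Mean = 11/196 = 0.0561

0.0561


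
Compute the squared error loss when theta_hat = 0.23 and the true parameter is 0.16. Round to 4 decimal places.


L = (theta_hat - theta_true)^2
= (0.23 - 0.16)^2
= 0.07^2 = 0.0049

0.0049


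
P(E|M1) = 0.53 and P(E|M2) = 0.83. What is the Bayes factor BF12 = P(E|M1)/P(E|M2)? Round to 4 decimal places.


Bayes factor BF12 = P(E|M1) / P(E|M2)
= 0.53 / 0.83
= 0.6386

0.6386


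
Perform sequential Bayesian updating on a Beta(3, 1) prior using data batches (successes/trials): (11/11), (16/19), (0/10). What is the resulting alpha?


Accumulate successes: 27
Posterior alpha = prior alpha + sum of successes
= 3 + 27 = 30

30


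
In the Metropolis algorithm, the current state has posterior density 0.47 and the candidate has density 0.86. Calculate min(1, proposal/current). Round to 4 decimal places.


Ratio = 0.86/0.47 = 1.8298
Acceptance probability = min(1, 1.8298)
= 1.0

1.0


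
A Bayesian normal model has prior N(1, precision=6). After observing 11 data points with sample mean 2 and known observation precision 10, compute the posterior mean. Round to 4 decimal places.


Posterior mean = (prior_precision * prior_mean + n * data_precision * data_mean) / (prior_precision + n * data_precision)
Numerator = 6*1 + 11*10*2 = 226
Denominator = 6 + 11*10 = 116
Posterior mean = 1.9483

1.9483


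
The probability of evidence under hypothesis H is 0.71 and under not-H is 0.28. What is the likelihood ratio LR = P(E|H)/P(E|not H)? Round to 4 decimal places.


LR = 0.71 / 0.28
= 2.5357

2.5357


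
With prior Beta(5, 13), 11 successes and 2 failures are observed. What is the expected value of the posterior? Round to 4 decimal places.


Posterior = Beta(16, 15)
E[theta] = alpha/(alpha+beta)
= 16/31 = 0.5161

0.5161


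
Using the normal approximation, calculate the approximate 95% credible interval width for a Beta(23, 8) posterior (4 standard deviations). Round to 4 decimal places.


Var(Beta) = 23*8/(31^2 * 32) = 0.006
SD = 0.0774
Width ~ 4*SD = 0.3094

0.3094


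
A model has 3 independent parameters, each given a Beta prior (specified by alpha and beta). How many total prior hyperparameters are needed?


Each Beta prior needs 2 hyperparameters (alpha and beta).
Total = 2 * 3 = 6

6


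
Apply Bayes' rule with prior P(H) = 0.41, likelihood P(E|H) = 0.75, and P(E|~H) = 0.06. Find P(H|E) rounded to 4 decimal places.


Step 1: Compute marginal P(E) = P(E|H)P(H) + P(E|~H)P(~H)
= 0.75*0.41 + 0.06*0.59 = 0.3429
Step 2: P(H|E) = P(E|H)P(H)/P(E) = 0.3075/0.3429
= 0.8968

0.8968


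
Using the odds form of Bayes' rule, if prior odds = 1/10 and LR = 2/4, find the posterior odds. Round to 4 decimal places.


Bayes' rule in odds form: posterior odds = prior odds * LR
= (1 * 2) / (10 * 4)
= 2/40 = 0.05

0.05


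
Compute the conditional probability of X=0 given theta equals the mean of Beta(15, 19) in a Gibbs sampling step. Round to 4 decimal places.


Mean of Beta(15, 19) = 0.4412
P(X=0 | theta=0.4412) = 0.5588

0.5588


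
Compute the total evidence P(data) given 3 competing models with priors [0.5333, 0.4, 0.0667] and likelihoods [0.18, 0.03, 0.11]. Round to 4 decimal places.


Marginal likelihood = sum P(model_i) * P(data|model_i)
Model 1: 0.5333 * 0.18 = 0.096
Model 2: 0.4 * 0.03 = 0.012
Model 3: 0.0667 * 0.11 = 0.0073
Total = 0.1153

0.1153


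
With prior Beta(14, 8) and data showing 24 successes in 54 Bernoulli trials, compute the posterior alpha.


Conjugate update: alpha_posterior = alpha_prior + k
= 14 + 24 = 38

38


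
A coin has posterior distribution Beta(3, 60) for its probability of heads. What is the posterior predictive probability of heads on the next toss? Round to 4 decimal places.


Posterior predictive = E[theta] = alpha/(alpha+beta)
= 3/63
= 0.0476

0.0476


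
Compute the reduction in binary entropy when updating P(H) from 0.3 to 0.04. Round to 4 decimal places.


H_before = -p*log2(p) - (1-p)*log2(1-p) for p=0.3: 0.8813
H_after for p=0.04: 0.2423
Reduction = 0.8813 - 0.2423 = 0.639

0.639


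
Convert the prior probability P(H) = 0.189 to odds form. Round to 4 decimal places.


P(not H) = 1 - 0.189 = 0.811
Odds = 0.189 / 0.811 = 0.233

0.233


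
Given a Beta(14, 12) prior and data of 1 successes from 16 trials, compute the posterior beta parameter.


Number of failures = 16 - 1 = 15
Posterior beta = 12 + 15 = 27

27


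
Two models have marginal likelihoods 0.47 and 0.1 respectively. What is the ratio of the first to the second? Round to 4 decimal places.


Evidence ratio = 0.47 / 0.1
= 4.7

4.7


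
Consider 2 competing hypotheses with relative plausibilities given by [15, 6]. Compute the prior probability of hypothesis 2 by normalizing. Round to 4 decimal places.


Sum of weights = 15 + 6 = 21
Normalized prior for H2 = 6 / 21
= 0.2857

0.2857


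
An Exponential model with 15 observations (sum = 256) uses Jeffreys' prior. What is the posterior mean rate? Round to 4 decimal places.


Posterior Gamma(15, 256)
E[lambda] = 15/256 = 0.0586

0.0586


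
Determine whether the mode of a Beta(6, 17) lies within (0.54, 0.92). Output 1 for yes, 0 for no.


First find the mode: (a-1)/(a+b-2) = 0.2381
Is 0.2381 in (0.54, 0.92)? 0

0


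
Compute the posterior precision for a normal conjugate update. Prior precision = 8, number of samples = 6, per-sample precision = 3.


tau_post = tau_0 + n * tau
= 8 + 6 * 3 = 26

26


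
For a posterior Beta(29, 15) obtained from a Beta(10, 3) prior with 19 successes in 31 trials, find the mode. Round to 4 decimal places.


Mode = (alpha - 1) / (alpha + beta - 2)
= 28 / 42
= 0.6667

0.6667


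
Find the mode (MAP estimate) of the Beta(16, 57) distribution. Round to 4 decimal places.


For Beta(a,b) with a,b > 1:
Mode = (a-1)/(a+b-2) = (16-1)/(73-2)
= 15/71 = 0.2113

0.2113


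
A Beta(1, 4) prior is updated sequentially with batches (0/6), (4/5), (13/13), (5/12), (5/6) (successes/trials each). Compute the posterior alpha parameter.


Sequential conjugate updating is equivalent to a single batch update.
Total successes across all batches = 27
alpha_posterior = alpha_prior + total_successes = 1 + 27
= 28

28


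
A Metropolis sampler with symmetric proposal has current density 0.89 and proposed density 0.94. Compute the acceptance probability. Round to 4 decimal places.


For symmetric proposals, acceptance = min(1, pi(x*)/pi(x))
= min(1, 0.94/0.89)
= min(1, 1.0562) = 1.0

1.0


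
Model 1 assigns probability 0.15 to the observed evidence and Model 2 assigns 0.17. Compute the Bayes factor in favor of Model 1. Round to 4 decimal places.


BF = P(data|M1) / P(data|M2)
= 0.15 / 0.17 = 0.8824

0.8824


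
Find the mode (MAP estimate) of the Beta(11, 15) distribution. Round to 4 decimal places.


For Beta(a,b) with a,b > 1:
Mode = (a-1)/(a+b-2) = (11-1)/(26-2)
= 10/24 = 0.4167

0.4167


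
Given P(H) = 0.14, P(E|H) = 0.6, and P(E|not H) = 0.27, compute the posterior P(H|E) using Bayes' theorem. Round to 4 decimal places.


By Bayes' theorem: P(H|E) = P(E|H)*P(H) / P(E)
P(E) = P(E|H)*P(H) + P(E|not H)*P(not H)
P(E) = 0.6*0.14 + 0.27*0.86 = 0.3162
P(H|E) = 0.6*0.14 / 0.3162 = 0.2657

0.2657


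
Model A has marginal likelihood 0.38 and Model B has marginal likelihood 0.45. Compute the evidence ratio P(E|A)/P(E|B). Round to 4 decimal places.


Evidence ratio = P(E|A) / P(E|B)
= 0.38 / 0.45
= 0.8444

0.8444


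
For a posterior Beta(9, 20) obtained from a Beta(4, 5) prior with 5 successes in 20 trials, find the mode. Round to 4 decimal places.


Mode = (alpha - 1) / (alpha + beta - 2)
= 8 / 27
= 0.2963

0.2963


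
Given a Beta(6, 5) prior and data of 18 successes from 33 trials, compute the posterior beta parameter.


Number of failures = 33 - 18 = 15
Posterior beta = 5 + 15 = 20

20


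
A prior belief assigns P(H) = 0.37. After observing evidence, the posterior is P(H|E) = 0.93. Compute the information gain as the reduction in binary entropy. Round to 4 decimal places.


H(prior) = -0.37*log2(0.37) - 0.63*log2(0.63)
= 0.9507
H(post) = -0.93*log2(0.93) - 0.07*log2(0.07)
= 0.3659
IG = 0.9507 - 0.3659 = 0.5847

0.5847


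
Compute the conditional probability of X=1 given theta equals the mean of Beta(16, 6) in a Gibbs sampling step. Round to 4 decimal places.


Mean of Beta(16, 6) = 0.7273
P(X=1 | theta=0.7273) = 0.7273

0.7273


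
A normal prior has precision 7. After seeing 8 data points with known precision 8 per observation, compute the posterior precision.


In the conjugate normal model, precisions add:
tau_posterior = tau_prior + n * tau_data
= 7 + 8*8 = 71

71


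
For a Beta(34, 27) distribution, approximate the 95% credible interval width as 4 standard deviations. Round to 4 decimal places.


Variance of Beta(a,b) = ab / ((a+b)^2 * (a+b+1))
= 34*27 / ((61)^2 * 62)
= 0.004
SD = sqrt(0.004) = 0.0631
Width = 4 * SD = 0.2523

0.2523


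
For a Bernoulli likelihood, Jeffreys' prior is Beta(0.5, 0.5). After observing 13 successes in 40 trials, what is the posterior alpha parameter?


Jeffreys' prior for Bernoulli is Beta(0.5, 0.5).
Posterior is Beta(0.5 + k, 0.5 + n - k).
Posterior alpha = 0.5 + k = 0.5 + 13 = 13.5

13.5


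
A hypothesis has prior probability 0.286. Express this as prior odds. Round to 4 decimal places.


Odds = P(H) / P(not H) = 0.286 / 0.714
= 0.4006

0.4006


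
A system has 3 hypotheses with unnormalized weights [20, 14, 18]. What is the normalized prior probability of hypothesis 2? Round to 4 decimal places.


The normalized prior is the weight divided by the total.
Total weight = 52
P(H2) = 14 / 52 = 0.2692

0.2692


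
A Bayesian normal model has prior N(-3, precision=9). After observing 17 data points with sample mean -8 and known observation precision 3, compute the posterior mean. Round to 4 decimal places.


Posterior mean = (prior_precision * prior_mean + n * data_precision * data_mean) / (prior_precision + n * data_precision)
Numerator = 9*-3 + 17*3*-8 = -435
Denominator = 9 + 17*3 = 60
Posterior mean = -7.25

-7.25


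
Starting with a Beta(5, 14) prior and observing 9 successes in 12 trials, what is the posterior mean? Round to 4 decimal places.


Posterior parameters: alpha = 5 + 9 = 14
beta = 14 + 3 = 17
Posterior mean = alpha / (alpha + beta) = 14 / 31
= 0.4516

0.4516


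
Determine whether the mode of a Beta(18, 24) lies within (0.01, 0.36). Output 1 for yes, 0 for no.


First find the mode: (a-1)/(a+b-2) = 0.425
Is 0.425 in (0.01, 0.36)? 0

0


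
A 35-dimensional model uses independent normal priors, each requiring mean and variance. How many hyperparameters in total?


Per parameter: 2 (mean and variance).
Total = 35 * 2 = 70

70


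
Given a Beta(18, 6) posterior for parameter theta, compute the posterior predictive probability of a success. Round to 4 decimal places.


For a Beta-Bernoulli model, the predictive probability is the mean:
P(success) = 18/(18+6) = 18/24 = 0.75

0.75


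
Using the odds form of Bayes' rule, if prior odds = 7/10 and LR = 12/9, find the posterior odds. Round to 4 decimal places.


Bayes' rule in odds form: posterior odds = prior odds * LR
= (7 * 12) / (10 * 9)
= 84/90 = 0.9333

0.9333


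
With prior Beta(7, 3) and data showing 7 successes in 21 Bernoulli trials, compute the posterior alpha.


Conjugate update: alpha_posterior = alpha_prior + k
= 7 + 7 = 14

14


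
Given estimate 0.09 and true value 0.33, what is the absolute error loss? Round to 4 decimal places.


Absolute error = |estimate - true|
= |-0.24| = 0.24

0.24


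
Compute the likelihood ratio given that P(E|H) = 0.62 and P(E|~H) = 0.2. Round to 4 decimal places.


LR = P(E|H) / P(E|~H)
= 0.62 / 0.2 = 3.1

3.1


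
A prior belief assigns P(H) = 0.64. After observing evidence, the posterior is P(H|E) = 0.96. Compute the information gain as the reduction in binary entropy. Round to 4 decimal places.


H(prior) = -0.64*log2(0.64) - 0.36*log2(0.36)
= 0.9427
H(post) = -0.96*log2(0.96) - 0.04*log2(0.04)
= 0.2423
IG = 0.9427 - 0.2423 = 0.7004

0.7004


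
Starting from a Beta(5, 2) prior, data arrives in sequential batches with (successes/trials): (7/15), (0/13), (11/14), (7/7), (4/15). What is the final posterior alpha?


In sequential Bayesian updating, we sum all successes.
Total successes = 29
Final alpha = 5 + 29 = 34

34


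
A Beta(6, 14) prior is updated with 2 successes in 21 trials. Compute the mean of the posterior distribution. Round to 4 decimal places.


After update: Beta(8, 33)
Mean = 8 / (8 + 33) = 8 / 41
= 0.1951

0.1951


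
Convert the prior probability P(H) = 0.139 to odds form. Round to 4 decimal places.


P(not H) = 1 - 0.139 = 0.861
Odds = 0.139 / 0.861 = 0.1614

0.1614


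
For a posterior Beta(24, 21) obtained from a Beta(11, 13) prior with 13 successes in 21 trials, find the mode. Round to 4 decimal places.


Mode = (alpha - 1) / (alpha + beta - 2)
= 23 / 43
= 0.5349

0.5349


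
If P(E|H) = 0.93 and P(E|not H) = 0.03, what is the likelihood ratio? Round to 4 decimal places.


Likelihood ratio = P(E|H) / P(E|not H)
= 0.93 / 0.03
= 31.0

31.0


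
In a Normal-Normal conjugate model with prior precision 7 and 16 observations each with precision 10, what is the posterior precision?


Posterior precision = prior precision + n * observation precision
= 7 + 16 * 10
= 7 + 160 = 167

167


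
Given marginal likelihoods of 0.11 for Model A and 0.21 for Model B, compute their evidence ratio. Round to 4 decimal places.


Ratio = ML(A) / ML(B) = 0.11/0.21
= 0.5238

0.5238


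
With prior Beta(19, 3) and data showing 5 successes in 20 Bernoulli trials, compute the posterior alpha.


Conjugate update: alpha_posterior = alpha_prior + k
= 19 + 5 = 24

24


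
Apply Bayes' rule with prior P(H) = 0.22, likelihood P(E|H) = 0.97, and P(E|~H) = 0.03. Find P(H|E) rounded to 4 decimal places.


Step 1: Compute marginal P(E) = P(E|H)P(H) + P(E|~H)P(~H)
= 0.97*0.22 + 0.03*0.78 = 0.2368
Step 2: P(H|E) = P(E|H)P(H)/P(E) = 0.2134/0.2368
= 0.9012

0.9012


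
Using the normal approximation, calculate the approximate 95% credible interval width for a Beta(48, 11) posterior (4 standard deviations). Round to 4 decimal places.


Var(Beta) = 48*11/(59^2 * 60) = 0.0025
SD = 0.0503
Width ~ 4*SD = 0.2011

0.2011


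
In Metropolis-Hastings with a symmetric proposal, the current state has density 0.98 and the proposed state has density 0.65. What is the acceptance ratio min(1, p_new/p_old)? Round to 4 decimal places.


Ratio = p_new / p_old = 0.65 / 0.98 = 0.6633
Acceptance = min(1, 0.6633) = 0.6633

0.6633


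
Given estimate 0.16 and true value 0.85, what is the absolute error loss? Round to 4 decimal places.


Absolute error = |estimate - true|
= |-0.69| = 0.69

0.69
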